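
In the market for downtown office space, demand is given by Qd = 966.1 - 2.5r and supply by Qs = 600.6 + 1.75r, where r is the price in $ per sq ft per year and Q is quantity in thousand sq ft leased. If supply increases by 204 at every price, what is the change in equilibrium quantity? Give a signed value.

At equilibrium Qd = Qs, so 966.1 - 2.5r = 600.6 + 1.75r; collecting terms, 365.5 = 4.25r and r* = 86.
Substitute back: Q* = 966.1 - 2.5(86) = 751.1.
After the shift, supply is Qs = 804.6 + 1.75r.
The new intersection has 161.5 = 4.25r, i.e. r = 38, Q = 871.1.
ΔQ = 871.1 - 751.1 = 120.

ΔQ = 120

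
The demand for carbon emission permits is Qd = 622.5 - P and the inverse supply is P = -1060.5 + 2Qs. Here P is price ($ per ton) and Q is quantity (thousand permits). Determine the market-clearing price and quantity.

P* = 61.5, Q* = 561

Solving each curve for Q: Qs = 530.25 + 0.5P.
Equating demand and supply, 622.5 - P = 530.25 + 0.5P gives 1.5P = 92.25, so P* = 61.5.
Substitute back: Q* = 622.5 - 61.5 = 561.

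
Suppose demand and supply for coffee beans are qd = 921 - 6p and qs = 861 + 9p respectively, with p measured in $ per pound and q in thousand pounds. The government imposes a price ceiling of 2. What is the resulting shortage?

Evaluating both curves at the ceiling price 2 gives qd = 909, qs = 879.
Shortage = qd - qs = 909 - 879 = 30.

Shortage = 30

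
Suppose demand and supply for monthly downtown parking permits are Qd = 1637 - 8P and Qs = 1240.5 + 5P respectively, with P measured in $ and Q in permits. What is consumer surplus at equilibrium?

Consumer surplus = 121278.0625

The market clears where 1637 - 8P = 1240.5 + 5P. Rearranging, 13P = 396.5, hence P* = 30.5.
From the demand curve, Q* = 1637 - 8(30.5) = 1393.
Demand choke price (Qd = 0): P = 1637/8 = 204.625. Consumer surplus = ½ × (204.625 - 30.5) × 1393 = 121278.0625.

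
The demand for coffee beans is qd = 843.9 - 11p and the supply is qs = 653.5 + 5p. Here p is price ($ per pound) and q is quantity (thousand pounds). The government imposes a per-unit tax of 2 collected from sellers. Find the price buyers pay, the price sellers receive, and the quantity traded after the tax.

With a tax of 2 on sellers, they supply based on the net price p_s = p_b - 2, so qs = 643.5 + 5p_b.
Equate demand and the shifted supply: 843.9 - 11p_b = 643.5 + 5p_b, giving 16p_b = 200.4, so p_b = 12.525.
Then p_s = 12.525 - 2 = 10.525 and q = 843.9 - 11(12.525) = 706.125.

p_b = 12.525, p_s = 10.525, q = 706.125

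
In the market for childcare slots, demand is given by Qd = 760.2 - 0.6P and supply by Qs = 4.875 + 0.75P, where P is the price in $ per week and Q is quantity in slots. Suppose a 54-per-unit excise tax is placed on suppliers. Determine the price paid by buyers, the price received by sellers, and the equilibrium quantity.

P_b = 589.5, P_s = 535.5, Q = 406.5

Suppliers keep P_s = P_b - 54 per unit, so supply in terms of the buyer price is Qs = -35.625 + 0.75P_b.
Market clearing requires 760.2 - 0.6P_b = -35.625 + 0.75P_b; hence 795.825 = 1.35P_b and P_b = 589.5.
Then P_s = 589.5 - 54 = 535.5 and Q = 760.2 - 0.6(589.5) = 406.5.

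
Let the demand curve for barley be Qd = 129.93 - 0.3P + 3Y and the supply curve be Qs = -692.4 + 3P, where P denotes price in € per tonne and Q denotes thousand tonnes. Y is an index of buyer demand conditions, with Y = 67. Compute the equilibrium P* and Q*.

With Y = 67, demand is Qd = 330.93 - 0.3P.
Equating demand and supply, 330.93 - 0.3P = -692.4 + 3P gives 3.3P = 1023.33, so P* = 310.1.
Plugging P* into demand: Q* = 330.93 - 0.3(310.1) = 237.9.

P* = 310.1, Q* = 237.9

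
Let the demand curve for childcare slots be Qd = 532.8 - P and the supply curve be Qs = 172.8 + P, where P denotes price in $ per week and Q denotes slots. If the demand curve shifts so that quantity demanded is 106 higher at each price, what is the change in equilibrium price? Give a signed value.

The market clears where 532.8 - P = 172.8 + P. Rearranging, 2P = 360, hence P* = 180.
Substitute back: Q* = 532.8 - 180 = 352.8.
After the shift, demand is Qd = 638.8 - P.
New equilibrium: 466 = 2P, so P = 233 and Q = 405.8.
ΔP = 233 - 180 = 53.

ΔP = 53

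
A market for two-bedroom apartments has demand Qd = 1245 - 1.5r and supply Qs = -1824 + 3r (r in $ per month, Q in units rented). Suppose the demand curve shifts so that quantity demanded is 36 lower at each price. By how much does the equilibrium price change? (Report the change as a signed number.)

Δr = -8

At equilibrium Qd = Qs, so 1245 - 1.5r = -1824 + 3r; collecting terms, 3069 = 4.5r and r* = 682.
Then Q* = 1245 - 1.5(682) = 222.
After the shift, demand is Qd = 1209 - 1.5r.
Re-solving, 4.5r = 3033 gives r = 674 and Q = 198.
Δr = 674 - 682 = -8.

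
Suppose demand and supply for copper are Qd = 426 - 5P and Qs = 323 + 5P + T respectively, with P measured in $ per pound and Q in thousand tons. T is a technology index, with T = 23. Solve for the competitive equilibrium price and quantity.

With T = 23, supply is Qs = 346 + 5P.
The market clears where 426 - 5P = 346 + 5P. Rearranging, 10P = 80, hence P* = 8.
Plugging P* into demand: Q* = 426 - 5(8) = 386.

P* = 8, Q* = 386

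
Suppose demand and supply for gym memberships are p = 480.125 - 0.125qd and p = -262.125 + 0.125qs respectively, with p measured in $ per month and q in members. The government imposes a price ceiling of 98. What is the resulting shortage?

Shortage = 176

Inverting to quantity form: qd = 3841 - 8p and qs = 2097 + 8p.
With p fixed at 98, quantity demanded is 3057 and quantity supplied is 2881.
Shortage = qd - qs = 3057 - 2881 = 176.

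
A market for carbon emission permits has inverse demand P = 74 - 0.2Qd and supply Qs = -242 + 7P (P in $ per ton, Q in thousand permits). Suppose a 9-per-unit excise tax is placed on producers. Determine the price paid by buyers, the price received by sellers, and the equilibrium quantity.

P_b = 56.25, P_s = 47.25, Q = 88.75

In direct form, Qd = 370 - 5P.
The tax drives a wedge P_b - P_s = 9. Substituting P_s = P_b - 9 into supply: Qs = -305 + 7P_b.
Equate demand and the shifted supply: 370 - 5P_b = -305 + 7P_b, giving 12P_b = 675, so P_b = 56.25.
Then P_s = 56.25 - 9 = 47.25 and Q = 370 - 5(56.25) = 88.75.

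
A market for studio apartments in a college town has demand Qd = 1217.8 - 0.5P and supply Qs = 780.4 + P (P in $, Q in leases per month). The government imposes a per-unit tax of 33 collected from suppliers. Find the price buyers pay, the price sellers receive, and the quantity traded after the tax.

P_b = 313.6, P_s = 280.6, Q = 1061

Suppliers keep P_s = P_b - 33 per unit, so supply in terms of the buyer price is Qs = 747.4 + P_b.
Set Qd = Qs: 1217.8 - 0.5P_b = 747.4 + P_b, so 470.4 = 1.5P_b and P_b = 313.6.
Then P_s = 313.6 - 33 = 280.6 and Q = 1217.8 - 0.5(313.6) = 1061.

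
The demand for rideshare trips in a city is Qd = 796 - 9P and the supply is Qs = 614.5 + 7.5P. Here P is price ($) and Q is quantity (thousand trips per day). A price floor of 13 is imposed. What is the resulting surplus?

With P fixed at 13, quantity demanded is 679 and quantity supplied is 712.
Surplus = Qs - Qd = 712 - 679 = 33.

Surplus = 33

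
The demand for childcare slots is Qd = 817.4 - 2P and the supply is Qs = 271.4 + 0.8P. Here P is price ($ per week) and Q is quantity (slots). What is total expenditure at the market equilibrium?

Total expenditure = 83343

The market clears where 817.4 - 2P = 271.4 + 0.8P. Rearranging, 2.8P = 546, hence P* = 195.
Substitute back: Q* = 817.4 - 2(195) = 427.4.
Total expenditure = P* × Q* = 195 × 427.4 = 83343.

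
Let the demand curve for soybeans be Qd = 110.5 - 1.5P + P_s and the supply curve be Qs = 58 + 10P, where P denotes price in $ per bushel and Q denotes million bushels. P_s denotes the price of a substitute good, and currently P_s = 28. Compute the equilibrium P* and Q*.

With P_s = 28, demand is Qd = 138.5 - 1.5P.
Set Qd = Qs: 138.5 - 1.5P = 58 + 10P, so 80.5 = 11.5P and P* = 7.
Substitute back: Q* = 138.5 - 1.5(7) = 128.

P* = 7, Q* = 128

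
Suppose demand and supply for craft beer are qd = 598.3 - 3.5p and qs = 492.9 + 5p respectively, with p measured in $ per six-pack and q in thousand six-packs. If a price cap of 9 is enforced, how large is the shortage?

With p fixed at 9, quantity demanded is 566.8 and quantity supplied is 537.9.
Shortage = qd - qs = 566.8 - 537.9 = 28.9.

Shortage = 28.9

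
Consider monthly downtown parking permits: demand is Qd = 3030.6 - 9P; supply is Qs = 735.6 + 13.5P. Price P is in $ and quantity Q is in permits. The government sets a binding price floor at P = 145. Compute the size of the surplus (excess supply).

Surplus = 967.5

With P fixed at 145, quantity demanded is 1725.6 and quantity supplied is 2693.1.
Surplus = Qs - Qd = 2693.1 - 1725.6 = 967.5.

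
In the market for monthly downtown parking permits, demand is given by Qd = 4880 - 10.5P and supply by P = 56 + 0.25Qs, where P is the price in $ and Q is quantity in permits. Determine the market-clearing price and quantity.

Rewriting in direct form: Qs = -224 + 4P.
Equating demand and supply, 4880 - 10.5P = -224 + 4P gives 14.5P = 5104, so P* = 352.
Then Q* = 4880 - 10.5(352) = 1184.

P* = 352, Q* = 1184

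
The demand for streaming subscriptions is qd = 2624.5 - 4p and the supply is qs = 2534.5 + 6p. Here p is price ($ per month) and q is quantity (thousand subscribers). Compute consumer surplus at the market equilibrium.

Equating demand and supply, 2624.5 - 4p = 2534.5 + 6p gives 10p = 90, so p* = 9.
Then q* = 2624.5 - 4(9) = 2588.5.
Demand choke price (qd = 0): p = 2624.5/4 = 656.125. Consumer surplus = ½ × (656.125 - 9) × 2588.5 = 837541.53125.

Consumer surplus = 837541.53125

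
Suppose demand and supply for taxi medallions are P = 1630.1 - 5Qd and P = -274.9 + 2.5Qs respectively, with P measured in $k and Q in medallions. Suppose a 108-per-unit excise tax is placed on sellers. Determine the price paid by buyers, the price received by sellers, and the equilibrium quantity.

P_b = 432.1, P_s = 324.1, Q = 239.6

In direct form, Qd = 326.02 - 0.2P and Qs = 109.96 + 0.4P.
With a tax of 108 on sellers, they supply based on the net price P_s = P_b - 108, so Qs = 66.76 + 0.4P_b.
Market clearing requires 326.02 - 0.2P_b = 66.76 + 0.4P_b; hence 259.26 = 0.6P_b and P_b = 432.1.
Then P_s = 432.1 - 108 = 324.1 and Q = 326.02 - 0.2(432.1) = 239.6.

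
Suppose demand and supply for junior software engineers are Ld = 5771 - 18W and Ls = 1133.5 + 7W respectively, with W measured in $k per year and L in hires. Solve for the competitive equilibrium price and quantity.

W* = 185.5, L* = 2432

Equating demand and supply, 5771 - 18W = 1133.5 + 7W gives 25W = 4637.5, so W* = 185.5.
Plugging W* into demand: L* = 5771 - 18(185.5) = 2432.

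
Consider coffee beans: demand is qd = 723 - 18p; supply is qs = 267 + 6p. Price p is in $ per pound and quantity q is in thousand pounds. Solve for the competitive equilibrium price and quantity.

At equilibrium qd = qs, so 723 - 18p = 267 + 6p; collecting terms, 456 = 24p and p* = 19.
Substitute back: q* = 723 - 18(19) = 381.

p* = 19, q* = 381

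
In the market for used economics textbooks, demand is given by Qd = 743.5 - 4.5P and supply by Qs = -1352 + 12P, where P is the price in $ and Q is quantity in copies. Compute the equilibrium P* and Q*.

Equating demand and supply, 743.5 - 4.5P = -1352 + 12P gives 16.5P = 2095.5, so P* = 127.
Then Q* = 743.5 - 4.5(127) = 172.

P* = 127, Q* = 172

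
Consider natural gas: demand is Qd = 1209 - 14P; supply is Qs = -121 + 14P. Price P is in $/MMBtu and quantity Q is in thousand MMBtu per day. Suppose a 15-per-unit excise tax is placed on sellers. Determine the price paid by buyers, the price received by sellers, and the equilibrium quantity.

Sellers keep P_s = P_b - 15 per unit, so supply in terms of the buyer price is Qs = -331 + 14P_b.
Equate demand and the shifted supply: 1209 - 14P_b = -331 + 14P_b, giving 28P_b = 1540, so P_b = 55.
So P_s = 40 and the quantity traded is Q = 1209 - 14(55) = 439.

P_b = 55, P_s = 40, Q = 439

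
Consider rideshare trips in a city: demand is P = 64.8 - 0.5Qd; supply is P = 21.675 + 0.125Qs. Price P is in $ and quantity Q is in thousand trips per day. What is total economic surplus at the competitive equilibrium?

Solving each curve for Q: Qd = 129.6 - 2P and Qs = -173.4 + 8P.
At equilibrium Qd = Qs, so 129.6 - 2P = -173.4 + 8P; collecting terms, 303 = 10P and P* = 30.3.
Then Q* = 129.6 - 2(30.3) = 69.
Demand choke price = 64.8; supply choke price = 21.675. CS = ½(64.8 - 30.3)(69) = 1190.25; PS = ½(30.3 - 21.675)(69) = 297.5625. Total surplus = 1487.8125.

Total surplus = 1487.8125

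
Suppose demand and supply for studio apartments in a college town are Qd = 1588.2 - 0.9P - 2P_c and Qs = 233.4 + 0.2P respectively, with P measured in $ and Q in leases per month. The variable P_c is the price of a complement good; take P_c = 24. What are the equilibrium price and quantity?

P* = 1188, Q* = 471

With P_c = 24, demand is Qd = 1540.2 - 0.9P.
Set Qd = Qs: 1540.2 - 0.9P = 233.4 + 0.2P, so 1306.8 = 1.1P and P* = 1188.
From the demand curve, Q* = 1540.2 - 0.9(1188) = 471.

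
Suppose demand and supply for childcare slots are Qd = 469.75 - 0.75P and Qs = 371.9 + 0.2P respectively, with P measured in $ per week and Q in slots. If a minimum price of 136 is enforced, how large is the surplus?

With P fixed at 136, quantity demanded is 367.75 and quantity supplied is 399.1.
Surplus = Qs - Qd = 399.1 - 367.75 = 31.35.

Surplus = 31.35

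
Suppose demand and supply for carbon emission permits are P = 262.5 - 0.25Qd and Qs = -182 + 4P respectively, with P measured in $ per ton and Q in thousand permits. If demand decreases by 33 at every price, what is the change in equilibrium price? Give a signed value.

ΔP = -4.125

In direct form, Qd = 1050 - 4P.
The market clears where 1050 - 4P = -182 + 4P. Rearranging, 8P = 1232, hence P* = 154.
From the demand curve, Q* = 1050 - 4(154) = 434.
After the shift, demand is Qd = 1017 - 4P.
Re-solving, 8P = 1199 gives P = 149.875 and Q = 417.5.
ΔP = 149.875 - 154 = -4.125.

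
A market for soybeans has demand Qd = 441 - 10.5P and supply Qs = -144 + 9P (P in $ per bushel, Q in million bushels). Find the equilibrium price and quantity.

P* = 30, Q* = 126

At equilibrium Qd = Qs, so 441 - 10.5P = -144 + 9P; collecting terms, 585 = 19.5P and P* = 30.
Substitute back: Q* = 441 - 10.5(30) = 126.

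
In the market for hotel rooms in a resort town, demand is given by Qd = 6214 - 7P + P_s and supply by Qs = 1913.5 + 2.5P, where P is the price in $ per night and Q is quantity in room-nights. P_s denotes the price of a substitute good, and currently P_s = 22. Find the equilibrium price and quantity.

P* = 455, Q* = 3051

With P_s = 22, demand is Qd = 6236 - 7P.
Equating demand and supply, 6236 - 7P = 1913.5 + 2.5P gives 9.5P = 4322.5, so P* = 455.
Plugging P* into demand: Q* = 6236 - 7(455) = 3051.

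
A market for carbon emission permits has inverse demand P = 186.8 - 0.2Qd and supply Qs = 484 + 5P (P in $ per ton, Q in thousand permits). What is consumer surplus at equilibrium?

Solving each curve for Q: Qd = 934 - 5P.
Equating demand and supply, 934 - 5P = 484 + 5P gives 10P = 450, so P* = 45.
Substitute back: Q* = 934 - 5(45) = 709.
Demand choke price (Qd = 0): P = 934/5 = 186.8. Consumer surplus = ½ × (186.8 - 45) × 709 = 50268.1.

Consumer surplus = 50268.1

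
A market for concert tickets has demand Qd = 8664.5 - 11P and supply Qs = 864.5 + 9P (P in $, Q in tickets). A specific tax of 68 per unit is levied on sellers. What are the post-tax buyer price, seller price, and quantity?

With a tax of 68 on sellers, they supply based on the net price P_s = P_b - 68, so Qs = 252.5 + 9P_b.
Set Qd = Qs: 8664.5 - 11P_b = 252.5 + 9P_b, so 8412 = 20P_b and P_b = 420.6.
Then P_s = 420.6 - 68 = 352.6 and Q = 8664.5 - 11(420.6) = 4037.9.

P_b = 420.6, P_s = 352.6, Q = 4037.9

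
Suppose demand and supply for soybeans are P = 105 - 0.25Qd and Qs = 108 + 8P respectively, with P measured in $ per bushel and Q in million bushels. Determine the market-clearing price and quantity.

P* = 26, Q* = 316

Inverting to quantity form: Qd = 420 - 4P.
At equilibrium Qd = Qs, so 420 - 4P = 108 + 8P; collecting terms, 312 = 12P and P* = 26.
From the demand curve, Q* = 420 - 4(26) = 316.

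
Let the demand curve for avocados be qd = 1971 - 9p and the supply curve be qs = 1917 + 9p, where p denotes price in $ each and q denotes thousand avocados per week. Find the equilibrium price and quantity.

p* = 3, q* = 1944

Equating demand and supply, 1971 - 9p = 1917 + 9p gives 18p = 54, so p* = 3.
Plugging p* into demand: q* = 1971 - 9(3) = 1944.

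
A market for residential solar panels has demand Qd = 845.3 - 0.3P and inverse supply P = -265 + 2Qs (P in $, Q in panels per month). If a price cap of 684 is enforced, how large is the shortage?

Shortage = 165.6

In direct form, Qs = 132.5 + 0.5P.
At P = 684: Qd = 640.1 and Qs = 474.5.
Shortage = Qd - Qs = 640.1 - 474.5 = 165.6.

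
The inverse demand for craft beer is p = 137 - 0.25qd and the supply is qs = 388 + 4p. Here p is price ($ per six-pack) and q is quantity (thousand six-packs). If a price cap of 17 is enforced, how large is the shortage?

Rewriting in direct form: qd = 548 - 4p.
With p fixed at 17, quantity demanded is 480 and quantity supplied is 456.
Shortage = qd - qs = 480 - 456 = 24.

Shortage = 24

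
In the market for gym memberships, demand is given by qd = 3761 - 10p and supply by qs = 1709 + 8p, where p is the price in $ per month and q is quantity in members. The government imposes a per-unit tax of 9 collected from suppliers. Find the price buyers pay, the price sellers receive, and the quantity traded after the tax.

p_b = 118, p_s = 109, q = 2581

With a tax of 9 on suppliers, they supply based on the net price p_s = p_b - 9, so qs = 1637 + 8p_b.
Market clearing requires 3761 - 10p_b = 1637 + 8p_b; hence 2124 = 18p_b and p_b = 118.
Then p_s = 118 - 9 = 109 and q = 3761 - 10(118) = 2581.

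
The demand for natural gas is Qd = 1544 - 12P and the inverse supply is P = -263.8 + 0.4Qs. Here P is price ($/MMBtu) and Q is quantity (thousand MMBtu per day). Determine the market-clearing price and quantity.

Solving each curve for Q: Qs = 659.5 + 2.5P.
Equating demand and supply, 1544 - 12P = 659.5 + 2.5P gives 14.5P = 884.5, so P* = 61.
Substitute back: Q* = 1544 - 12(61) = 812.

P* = 61, Q* = 812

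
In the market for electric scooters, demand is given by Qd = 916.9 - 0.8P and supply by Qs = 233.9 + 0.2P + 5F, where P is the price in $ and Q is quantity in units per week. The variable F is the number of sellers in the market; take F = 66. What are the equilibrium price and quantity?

P* = 353, Q* = 634.5

With F = 66, supply is Qs = 563.9 + 0.2P.
Set Qd = Qs: 916.9 - 0.8P = 563.9 + 0.2P, so 353 = P and P* = 353.
From the demand curve, Q* = 916.9 - 0.8(353) = 634.5.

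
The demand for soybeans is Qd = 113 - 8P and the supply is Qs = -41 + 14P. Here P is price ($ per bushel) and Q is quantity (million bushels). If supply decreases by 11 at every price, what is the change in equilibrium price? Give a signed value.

ΔP = 0.5

Set Qd = Qs: 113 - 8P = -41 + 14P, so 154 = 22P and P* = 7.
Plugging P* into demand: Q* = 113 - 8(7) = 57.
After the shift, supply is Qs = -52 + 14P.
The new intersection has 165 = 22P, i.e. P = 7.5, Q = 53.
ΔP = 7.5 - 7 = 0.5.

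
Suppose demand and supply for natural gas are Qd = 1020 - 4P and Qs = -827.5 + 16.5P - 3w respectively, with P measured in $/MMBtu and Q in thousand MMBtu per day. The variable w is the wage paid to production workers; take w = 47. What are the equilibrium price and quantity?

P* = 97, Q* = 632

With w = 47, supply is Qs = -968.5 + 16.5P.
At equilibrium Qd = Qs, so 1020 - 4P = -968.5 + 16.5P; collecting terms, 1988.5 = 20.5P and P* = 97.
Then Q* = 1020 - 4(97) = 632.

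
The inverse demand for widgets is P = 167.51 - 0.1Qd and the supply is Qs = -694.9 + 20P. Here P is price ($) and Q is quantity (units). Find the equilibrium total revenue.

Inverting to quantity form: Qd = 1675.1 - 10P.
At equilibrium Qd = Qs, so 1675.1 - 10P = -694.9 + 20P; collecting terms, 2370 = 30P and P* = 79.
Then Q* = 1675.1 - 10(79) = 885.1.
Total revenue = P* × Q* = 79 × 885.1 = 69922.9.

Total revenue = 69922.9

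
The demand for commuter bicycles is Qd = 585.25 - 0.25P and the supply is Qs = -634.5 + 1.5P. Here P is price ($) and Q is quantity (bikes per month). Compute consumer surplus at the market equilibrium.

At equilibrium Qd = Qs, so 585.25 - 0.25P = -634.5 + 1.5P; collecting terms, 1219.75 = 1.75P and P* = 697.
Plugging P* into demand: Q* = 585.25 - 0.25(697) = 411.
Demand choke price (Qd = 0): P = 585.25/0.25 = 2341. Consumer surplus = ½ × (2341 - 697) × 411 = 337842.

Consumer surplus = 337842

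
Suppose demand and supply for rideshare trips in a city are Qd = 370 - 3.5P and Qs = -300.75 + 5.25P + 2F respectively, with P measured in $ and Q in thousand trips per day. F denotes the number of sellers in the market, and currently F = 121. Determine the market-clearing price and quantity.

With F = 121, supply is Qs = -58.75 + 5.25P.
At equilibrium Qd = Qs, so 370 - 3.5P = -58.75 + 5.25P; collecting terms, 428.75 = 8.75P and P* = 49.
Plugging P* into demand: Q* = 370 - 3.5(49) = 198.5.

P* = 49, Q* = 198.5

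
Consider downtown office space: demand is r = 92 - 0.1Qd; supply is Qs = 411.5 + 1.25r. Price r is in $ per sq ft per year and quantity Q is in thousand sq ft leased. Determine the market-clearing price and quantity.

Inverting to quantity form: Qd = 920 - 10r.
The market clears where 920 - 10r = 411.5 + 1.25r. Rearranging, 11.25r = 508.5, hence r* = 45.2.
Substitute back: Q* = 920 - 10(45.2) = 468.

r* = 45.2, Q* = 468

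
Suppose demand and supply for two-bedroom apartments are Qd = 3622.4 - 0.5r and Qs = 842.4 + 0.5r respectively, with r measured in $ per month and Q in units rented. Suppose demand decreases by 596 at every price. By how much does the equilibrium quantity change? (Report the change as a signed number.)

The market clears where 3622.4 - 0.5r = 842.4 + 0.5r. Rearranging, r = 2780, hence r* = 2780.
Then Q* = 3622.4 - 0.5(2780) = 2232.4.
After the shift, demand is Qd = 3026.4 - 0.5r.
New equilibrium: 2184 = r, so r = 2184 and Q = 1934.4.
ΔQ = 1934.4 - 2232.4 = -298.

ΔQ = -298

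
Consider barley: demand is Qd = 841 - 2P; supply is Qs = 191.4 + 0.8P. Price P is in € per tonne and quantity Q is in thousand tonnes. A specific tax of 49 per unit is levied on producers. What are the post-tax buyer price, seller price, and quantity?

Producers keep P_s = P_b - 49 per unit, so supply in terms of the buyer price is Qs = 152.2 + 0.8P_b.
Set Qd = Qs: 841 - 2P_b = 152.2 + 0.8P_b, so 688.8 = 2.8P_b and P_b = 246.
So P_s = 197 and the quantity traded is Q = 841 - 2(246) = 349.

P_b = 246, P_s = 197, Q = 349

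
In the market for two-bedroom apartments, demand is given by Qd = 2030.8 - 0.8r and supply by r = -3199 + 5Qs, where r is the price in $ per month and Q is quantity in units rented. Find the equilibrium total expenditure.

Total expenditure = 1276938

Rewriting in direct form: Qs = 639.8 + 0.2r.
Equating demand and supply, 2030.8 - 0.8r = 639.8 + 0.2r gives r = 1391, so r* = 1391.
Then Q* = 2030.8 - 0.8(1391) = 918.
Total expenditure = r* × Q* = 1391 × 918 = 1276938.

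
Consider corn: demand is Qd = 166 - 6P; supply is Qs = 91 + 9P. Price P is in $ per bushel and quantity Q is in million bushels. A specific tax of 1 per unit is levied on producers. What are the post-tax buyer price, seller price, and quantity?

P_b = 5.6, P_s = 4.6, Q = 132.4

Producers keep P_s = P_b - 1 per unit, so supply in terms of the buyer price is Qs = 82 + 9P_b.
Set Qd = Qs: 166 - 6P_b = 82 + 9P_b, so 84 = 15P_b and P_b = 5.6.
Then P_s = 5.6 - 1 = 4.6 and Q = 166 - 6(5.6) = 132.4.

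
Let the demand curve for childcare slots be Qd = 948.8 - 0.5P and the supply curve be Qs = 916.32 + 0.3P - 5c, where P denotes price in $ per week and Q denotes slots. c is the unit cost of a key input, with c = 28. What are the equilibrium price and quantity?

With c = 28, supply is Qs = 776.32 + 0.3P.
The market clears where 948.8 - 0.5P = 776.32 + 0.3P. Rearranging, 0.8P = 172.48, hence P* = 215.6.
Substitute back: Q* = 948.8 - 0.5(215.6) = 841.

P* = 215.6, Q* = 841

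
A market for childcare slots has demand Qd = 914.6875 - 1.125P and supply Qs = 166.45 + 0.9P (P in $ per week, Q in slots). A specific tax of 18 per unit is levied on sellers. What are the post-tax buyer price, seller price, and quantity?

P_b = 377.5, P_s = 359.5, Q = 490

The tax drives a wedge P_b - P_s = 18. Substituting P_s = P_b - 18 into supply: Qs = 150.25 + 0.9P_b.
Equate demand and the shifted supply: 914.6875 - 1.125P_b = 150.25 + 0.9P_b, giving 2.025P_b = 764.4375, so P_b = 377.5.
Then P_s = 377.5 - 18 = 359.5 and Q = 914.6875 - 1.125(377.5) = 490.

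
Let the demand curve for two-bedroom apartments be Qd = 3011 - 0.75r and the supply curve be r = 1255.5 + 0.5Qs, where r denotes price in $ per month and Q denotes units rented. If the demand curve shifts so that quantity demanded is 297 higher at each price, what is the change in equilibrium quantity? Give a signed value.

Solving each curve for Q: Qs = -2511 + 2r.
The market clears where 3011 - 0.75r = -2511 + 2r. Rearranging, 2.75r = 5522, hence r* = 2008.
Plugging r* into demand: Q* = 3011 - 0.75(2008) = 1505.
After the shift, demand is Qd = 3308 - 0.75r.
Re-solving, 2.75r = 5819 gives r = 2116 and Q = 1721.
ΔQ = 1721 - 1505 = 216.

ΔQ = 216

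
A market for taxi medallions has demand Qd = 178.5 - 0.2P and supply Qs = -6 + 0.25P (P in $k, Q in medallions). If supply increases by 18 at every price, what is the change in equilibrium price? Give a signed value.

ΔP = -40

Set Qd = Qs: 178.5 - 0.2P = -6 + 0.25P, so 184.5 = 0.45P and P* = 410.
Substitute back: Q* = 178.5 - 0.2(410) = 96.5.
After the shift, supply is Qs = 12 + 0.25P.
New equilibrium: 166.5 = 0.45P, so P = 370 and Q = 104.5.
ΔP = 370 - 410 = -40.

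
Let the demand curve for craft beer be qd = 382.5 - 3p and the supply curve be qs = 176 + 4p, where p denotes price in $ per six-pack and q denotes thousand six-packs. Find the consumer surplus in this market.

Consumer surplus = 14406

Set qd = qs: 382.5 - 3p = 176 + 4p, so 206.5 = 7p and p* = 29.5.
Plugging p* into demand: q* = 382.5 - 3(29.5) = 294.
Demand choke price (qd = 0): p = 382.5/3 = 127.5. Consumer surplus = ½ × (127.5 - 29.5) × 294 = 14406.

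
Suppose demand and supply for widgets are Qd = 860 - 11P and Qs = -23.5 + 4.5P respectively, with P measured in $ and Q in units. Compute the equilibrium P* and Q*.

At equilibrium Qd = Qs, so 860 - 11P = -23.5 + 4.5P; collecting terms, 883.5 = 15.5P and P* = 57.
Plugging P* into demand: Q* = 860 - 11(57) = 233.

P* = 57, Q* = 233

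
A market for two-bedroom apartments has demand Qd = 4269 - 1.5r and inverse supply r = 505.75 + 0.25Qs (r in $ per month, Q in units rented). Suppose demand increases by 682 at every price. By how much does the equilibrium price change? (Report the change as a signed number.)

Inverting to quantity form: Qs = -2023 + 4r.
Set Qd = Qs: 4269 - 1.5r = -2023 + 4r, so 6292 = 5.5r and r* = 1144.
Then Q* = 4269 - 1.5(1144) = 2553.
After the shift, demand is Qd = 4951 - 1.5r.
Re-solving, 5.5r = 6974 gives r = 1268 and Q = 3049.
Δr = 1268 - 1144 = 124.

Δr = 124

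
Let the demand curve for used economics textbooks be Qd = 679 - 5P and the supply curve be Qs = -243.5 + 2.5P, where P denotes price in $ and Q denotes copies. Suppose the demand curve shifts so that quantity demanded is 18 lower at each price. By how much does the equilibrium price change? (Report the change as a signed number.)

The market clears where 679 - 5P = -243.5 + 2.5P. Rearranging, 7.5P = 922.5, hence P* = 123.
Substitute back: Q* = 679 - 5(123) = 64.
After the shift, demand is Qd = 661 - 5P.
Re-solving, 7.5P = 904.5 gives P = 120.6 and Q = 58.
ΔP = 120.6 - 123 = -2.4.

ΔP = -2.4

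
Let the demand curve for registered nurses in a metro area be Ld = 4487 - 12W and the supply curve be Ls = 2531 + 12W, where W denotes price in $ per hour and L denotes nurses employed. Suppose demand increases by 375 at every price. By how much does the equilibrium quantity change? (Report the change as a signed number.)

ΔL = 187.5

At equilibrium Ld = Ls, so 4487 - 12W = 2531 + 12W; collecting terms, 1956 = 24W and W* = 81.5.
Substitute back: L* = 4487 - 12(81.5) = 3509.
After the shift, demand is Ld = 4862 - 12W.
New equilibrium: 2331 = 24W, so W = 97.125 and L = 3696.5.
ΔL = 3696.5 - 3509 = 187.5.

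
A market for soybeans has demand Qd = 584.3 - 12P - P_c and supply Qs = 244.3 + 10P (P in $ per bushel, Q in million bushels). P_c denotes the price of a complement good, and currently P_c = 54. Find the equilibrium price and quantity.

P* = 13, Q* = 374.3

With P_c = 54, demand is Qd = 530.3 - 12P.
Equating demand and supply, 530.3 - 12P = 244.3 + 10P gives 22P = 286, so P* = 13.
Substitute back: Q* = 530.3 - 12(13) = 374.3.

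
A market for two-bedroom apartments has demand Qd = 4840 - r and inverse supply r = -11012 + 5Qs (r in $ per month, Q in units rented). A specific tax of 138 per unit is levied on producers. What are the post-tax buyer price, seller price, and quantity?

Inverting to quantity form: Qs = 2202.4 + 0.2r.
Producers keep r_s = r_b - 138 per unit, so supply in terms of the buyer price is Qs = 2174.8 + 0.2r_b.
Set Qd = Qs: 4840 - r_b = 2174.8 + 0.2r_b, so 2665.2 = 1.2r_b and r_b = 2221.
So r_s = 2083 and the quantity traded is Q = 4840 - 2221 = 2619.

r_b = 2221, r_s = 2083, Q = 2619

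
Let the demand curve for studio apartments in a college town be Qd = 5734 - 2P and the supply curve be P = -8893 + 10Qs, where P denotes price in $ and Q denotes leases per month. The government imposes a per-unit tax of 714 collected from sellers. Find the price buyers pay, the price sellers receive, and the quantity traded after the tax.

P_b = 2341, P_s = 1627, Q = 1052

Solving each curve for Q: Qs = 889.3 + 0.1P.
The tax drives a wedge P_b - P_s = 714. Substituting P_s = P_b - 714 into supply: Qs = 817.9 + 0.1P_b.
Set Qd = Qs: 5734 - 2P_b = 817.9 + 0.1P_b, so 4916.1 = 2.1P_b and P_b = 2341.
So P_s = 1627 and the quantity traded is Q = 5734 - 2(2341) = 1052.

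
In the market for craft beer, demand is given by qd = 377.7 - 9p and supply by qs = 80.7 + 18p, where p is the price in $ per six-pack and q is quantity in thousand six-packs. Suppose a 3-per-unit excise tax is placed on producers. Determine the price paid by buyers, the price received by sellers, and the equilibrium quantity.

The tax drives a wedge p_b - p_s = 3. Substituting p_s = p_b - 3 into supply: qs = 26.7 + 18p_b.
Set qd = qs: 377.7 - 9p_b = 26.7 + 18p_b, so 351 = 27p_b and p_b = 13.
So p_s = 10 and the quantity traded is q = 377.7 - 9(13) = 260.7.

p_b = 13, p_s = 10, q = 260.7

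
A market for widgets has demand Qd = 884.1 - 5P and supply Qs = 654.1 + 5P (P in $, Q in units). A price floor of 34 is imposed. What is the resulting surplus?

Evaluating both curves at the floor price 34 gives Qd = 714.1, Qs = 824.1.
Surplus = Qs - Qd = 824.1 - 714.1 = 110.

Surplus = 110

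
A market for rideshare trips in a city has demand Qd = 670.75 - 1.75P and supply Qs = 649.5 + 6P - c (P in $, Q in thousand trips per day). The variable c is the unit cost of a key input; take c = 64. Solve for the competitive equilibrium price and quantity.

P* = 11, Q* = 651.5

With c = 64, supply is Qs = 585.5 + 6P.
Equating demand and supply, 670.75 - 1.75P = 585.5 + 6P gives 7.75P = 85.25, so P* = 11.
Plugging P* into demand: Q* = 670.75 - 1.75(11) = 651.5.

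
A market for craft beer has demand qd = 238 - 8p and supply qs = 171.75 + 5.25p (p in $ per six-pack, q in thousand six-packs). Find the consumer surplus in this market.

At equilibrium qd = qs, so 238 - 8p = 171.75 + 5.25p; collecting terms, 66.25 = 13.25p and p* = 5.
Then q* = 238 - 8(5) = 198.
Demand choke price (qd = 0): p = 238/8 = 29.75. Consumer surplus = ½ × (29.75 - 5) × 198 = 2450.25.

Consumer surplus = 2450.25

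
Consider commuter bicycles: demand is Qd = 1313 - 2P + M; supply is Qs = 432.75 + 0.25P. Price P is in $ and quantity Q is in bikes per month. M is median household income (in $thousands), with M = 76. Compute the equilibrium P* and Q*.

P* = 425, Q* = 539

With M = 76, demand is Qd = 1389 - 2P.
At equilibrium Qd = Qs, so 1389 - 2P = 432.75 + 0.25P; collecting terms, 956.25 = 2.25P and P* = 425.
Plugging P* into demand: Q* = 1389 - 2(425) = 539.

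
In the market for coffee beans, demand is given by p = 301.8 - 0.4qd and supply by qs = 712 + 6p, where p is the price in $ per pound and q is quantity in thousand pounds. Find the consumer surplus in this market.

In direct form, qd = 754.5 - 2.5p.
Equating demand and supply, 754.5 - 2.5p = 712 + 6p gives 8.5p = 42.5, so p* = 5.
Substitute back: q* = 754.5 - 2.5(5) = 742.
Demand choke price (qd = 0): p = 754.5/2.5 = 301.8. Consumer surplus = ½ × (301.8 - 5) × 742 = 110112.8.

Consumer surplus = 110112.8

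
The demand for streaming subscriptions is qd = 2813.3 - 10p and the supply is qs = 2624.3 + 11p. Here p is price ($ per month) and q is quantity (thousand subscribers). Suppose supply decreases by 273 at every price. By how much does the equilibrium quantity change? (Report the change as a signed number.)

Equating demand and supply, 2813.3 - 10p = 2624.3 + 11p gives 21p = 189, so p* = 9.
Substitute back: q* = 2813.3 - 10(9) = 2723.3.
After the shift, supply is qs = 2351.3 + 11p.
New equilibrium: 462 = 21p, so p = 22 and q = 2593.3.
Δq = 2593.3 - 2723.3 = -130.

Δq = -130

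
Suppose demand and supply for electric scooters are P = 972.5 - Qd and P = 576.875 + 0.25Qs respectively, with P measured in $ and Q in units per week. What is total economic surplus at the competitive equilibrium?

Total surplus = 62607.65625

Inverting to quantity form: Qd = 972.5 - P and Qs = -2307.5 + 4P.
Equating demand and supply, 972.5 - P = -2307.5 + 4P gives 5P = 3280, so P* = 656.
From the demand curve, Q* = 972.5 - 656 = 316.5.
Demand choke price = 972.5; supply choke price = 576.875. CS = ½(972.5 - 656)(316.5) = 50086.125; PS = ½(656 - 576.875)(316.5) = 12521.53125. Total surplus = 62607.65625.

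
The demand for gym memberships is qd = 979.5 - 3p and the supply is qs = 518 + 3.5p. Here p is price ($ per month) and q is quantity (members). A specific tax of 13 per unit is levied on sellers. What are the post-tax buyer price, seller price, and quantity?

p_b = 78, p_s = 65, q = 745.5

The tax drives a wedge p_b - p_s = 13. Substituting p_s = p_b - 13 into supply: qs = 472.5 + 3.5p_b.
Equate demand and the shifted supply: 979.5 - 3p_b = 472.5 + 3.5p_b, giving 6.5p_b = 507, so p_b = 78.
So p_s = 65 and the quantity traded is q = 979.5 - 3(78) = 745.5.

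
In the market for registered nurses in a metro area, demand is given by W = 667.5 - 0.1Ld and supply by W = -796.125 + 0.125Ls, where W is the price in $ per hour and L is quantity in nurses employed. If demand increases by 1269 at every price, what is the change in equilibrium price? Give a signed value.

ΔW = 70.5

In direct form, Ld = 6675 - 10W and Ls = 6369 + 8W.
At equilibrium Ld = Ls, so 6675 - 10W = 6369 + 8W; collecting terms, 306 = 18W and W* = 17.
Substitute back: L* = 6675 - 10(17) = 6505.
After the shift, demand is Ld = 7944 - 10W.
Re-solving, 18W = 1575 gives W = 87.5 and L = 7069.
ΔW = 87.5 - 17 = 70.5.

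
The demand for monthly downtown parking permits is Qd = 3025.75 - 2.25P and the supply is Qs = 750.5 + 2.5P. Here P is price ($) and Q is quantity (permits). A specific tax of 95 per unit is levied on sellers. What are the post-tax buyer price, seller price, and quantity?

P_b = 529, P_s = 434, Q = 1835.5

The tax drives a wedge P_b - P_s = 95. Substituting P_s = P_b - 95 into supply: Qs = 513 + 2.5P_b.
Market clearing requires 3025.75 - 2.25P_b = 513 + 2.5P_b; hence 2512.75 = 4.75P_b and P_b = 529.
Then P_s = 529 - 95 = 434 and Q = 3025.75 - 2.25(529) = 1835.5.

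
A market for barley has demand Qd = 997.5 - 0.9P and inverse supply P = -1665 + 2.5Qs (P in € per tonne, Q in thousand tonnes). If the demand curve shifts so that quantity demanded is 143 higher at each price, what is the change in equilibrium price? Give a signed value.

Inverting to quantity form: Qs = 666 + 0.4P.
Set Qd = Qs: 997.5 - 0.9P = 666 + 0.4P, so 331.5 = 1.3P and P* = 255.
Plugging P* into demand: Q* = 997.5 - 0.9(255) = 768.
After the shift, demand is Qd = 1140.5 - 0.9P.
The new intersection has 474.5 = 1.3P, i.e. P = 365, Q = 812.
ΔP = 365 - 255 = 110.

ΔP = 110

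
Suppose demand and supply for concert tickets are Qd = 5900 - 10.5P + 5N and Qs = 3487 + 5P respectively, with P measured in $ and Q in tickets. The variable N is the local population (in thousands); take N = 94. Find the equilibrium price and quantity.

With N = 94, demand is Qd = 6370 - 10.5P.
The market clears where 6370 - 10.5P = 3487 + 5P. Rearranging, 15.5P = 2883, hence P* = 186.
Plugging P* into demand: Q* = 6370 - 10.5(186) = 4417.

P* = 186, Q* = 4417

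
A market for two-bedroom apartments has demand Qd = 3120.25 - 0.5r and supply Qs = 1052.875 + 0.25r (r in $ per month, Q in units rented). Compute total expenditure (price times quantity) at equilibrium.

Total expenditure = 4801823

The market clears where 3120.25 - 0.5r = 1052.875 + 0.25r. Rearranging, 0.75r = 2067.375, hence r* = 2756.5.
Then Q* = 3120.25 - 0.5(2756.5) = 1742.
Total expenditure = r* × Q* = 2756.5 × 1742 = 4801823.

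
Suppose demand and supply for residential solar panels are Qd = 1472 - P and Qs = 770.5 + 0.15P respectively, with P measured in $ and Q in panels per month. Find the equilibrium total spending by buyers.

Total spending by buyers = 525820

At equilibrium Qd = Qs, so 1472 - P = 770.5 + 0.15P; collecting terms, 701.5 = 1.15P and P* = 610.
Substitute back: Q* = 1472 - 610 = 862.
Total spending by buyers = P* × Q* = 610 × 862 = 525820.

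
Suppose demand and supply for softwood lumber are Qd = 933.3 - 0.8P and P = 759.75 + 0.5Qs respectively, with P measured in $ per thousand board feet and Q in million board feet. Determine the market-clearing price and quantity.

Rewriting in direct form: Qs = -1519.5 + 2P.
At equilibrium Qd = Qs, so 933.3 - 0.8P = -1519.5 + 2P; collecting terms, 2452.8 = 2.8P and P* = 876.
Then Q* = 933.3 - 0.8(876) = 232.5.

P* = 876, Q* = 232.5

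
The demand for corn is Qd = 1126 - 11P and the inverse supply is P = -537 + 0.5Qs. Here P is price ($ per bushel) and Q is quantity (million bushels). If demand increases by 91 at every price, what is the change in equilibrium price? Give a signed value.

Rewriting in direct form: Qs = 1074 + 2P.
The market clears where 1126 - 11P = 1074 + 2P. Rearranging, 13P = 52, hence P* = 4.
Plugging P* into demand: Q* = 1126 - 11(4) = 1082.
After the shift, demand is Qd = 1217 - 11P.
The new intersection has 143 = 13P, i.e. P = 11, Q = 1096.
ΔP = 11 - 4 = 7.

ΔP = 7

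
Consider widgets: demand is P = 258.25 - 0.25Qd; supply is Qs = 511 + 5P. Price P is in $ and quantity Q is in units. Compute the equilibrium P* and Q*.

P* = 58, Q* = 801

Rewriting in direct form: Qd = 1033 - 4P.
Set Qd = Qs: 1033 - 4P = 511 + 5P, so 522 = 9P and P* = 58.
Substitute back: Q* = 1033 - 4(58) = 801.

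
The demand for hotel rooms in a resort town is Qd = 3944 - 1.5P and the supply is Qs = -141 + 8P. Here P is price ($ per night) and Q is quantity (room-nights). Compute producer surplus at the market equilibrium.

Producer surplus = 680212.5625

At equilibrium Qd = Qs, so 3944 - 1.5P = -141 + 8P; collecting terms, 4085 = 9.5P and P* = 430.
From the demand curve, Q* = 3944 - 1.5(430) = 3299.
Supply choke price (Qs = 0): P = 17.625. Producer surplus = ½ × (430 - 17.625) × 3299 = 680212.5625.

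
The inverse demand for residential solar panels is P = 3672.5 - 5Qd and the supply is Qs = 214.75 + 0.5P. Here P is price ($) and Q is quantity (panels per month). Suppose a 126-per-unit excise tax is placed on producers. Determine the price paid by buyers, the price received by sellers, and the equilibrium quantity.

P_b = 832.5, P_s = 706.5, Q = 568

Inverting to quantity form: Qd = 734.5 - 0.2P.
Producers keep P_s = P_b - 126 per unit, so supply in terms of the buyer price is Qs = 151.75 + 0.5P_b.
Market clearing requires 734.5 - 0.2P_b = 151.75 + 0.5P_b; hence 582.75 = 0.7P_b and P_b = 832.5.
So P_s = 706.5 and the quantity traded is Q = 734.5 - 0.2(832.5) = 568.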